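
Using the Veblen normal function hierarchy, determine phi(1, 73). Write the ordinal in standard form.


phi(1, 73):
phi(1, beta) = epsilon_beta (the beta-th epsilon number).
phi(1, 73) = epsilon_73

epsilon_73


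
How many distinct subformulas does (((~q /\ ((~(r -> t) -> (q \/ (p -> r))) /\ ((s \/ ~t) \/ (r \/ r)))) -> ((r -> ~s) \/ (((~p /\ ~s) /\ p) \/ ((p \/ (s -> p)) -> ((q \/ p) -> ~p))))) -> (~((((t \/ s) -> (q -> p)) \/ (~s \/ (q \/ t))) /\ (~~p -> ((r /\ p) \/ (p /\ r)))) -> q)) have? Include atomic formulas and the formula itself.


Formula: (((~q /\ ((~(r -> t) -> (q \/ (p -> r))) /\ ((s \/ ~t) \/ (r \/ r)))) -> ((r -> ~s) \/ (((~p /\ ~s) /\ p) \/ ((p \/ (s -> p)) -> ((q \/ p) -> ~p))))) -> (~((((t \/ s) -> (q -> p)) \/ (~s \/ (q \/ t))) /\ (~~p -> ((r /\ p) \/ (p /\ r)))) -> q))
Subformulas found:
  1. r
  2. p
  3. q
  4. s
  5. t
  6. ~t
  7. ~p
  8. ~s
  9. ~q
  10. ~~p
  11. (q \/ p)
  12. (r /\ p)
  13. (q \/ t)
  14. (q -> p)
  15. (p /\ r)
  16. (s -> p)
  17. (r \/ r)
  18. (t \/ s)
  19. (p -> r)
  20. (r -> t)
  21. (r -> ~s)
  22. ~(r -> t)
  23. (s \/ ~t)
  24. (~p /\ ~s)
  25. (p \/ (s -> p))
  26. (q \/ (p -> r))
  27. ((q \/ p) -> ~p)
  28. (~s \/ (q \/ t))
  29. ((~p /\ ~s) /\ p)
  30. ((r /\ p) \/ (p /\ r))
  31. ((t \/ s) -> (q -> p))
  32. ((s \/ ~t) \/ (r \/ r))
  33. (~(r -> t) -> (q \/ (p -> r)))
  34. (~~p -> ((r /\ p) \/ (p /\ r)))
  35. ((p \/ (s -> p)) -> ((q \/ p) -> ~p))
  36. (((t \/ s) -> (q -> p)) \/ (~s \/ (q \/ t)))
  37. ((~(r -> t) -> (q \/ (p -> r))) /\ ((s \/ ~t) \/ (r \/ r)))
  38. (((~p /\ ~s) /\ p) \/ ((p \/ (s -> p)) -> ((q \/ p) -> ~p)))
  39. (~q /\ ((~(r -> t) -> (q \/ (p -> r))) /\ ((s \/ ~t) \/ (r \/ r))))
  40. ((r -> ~s) \/ (((~p /\ ~s) /\ p) \/ ((p \/ (s -> p)) -> ((q \/ p) -> ~p))))
  41. ((((t \/ s) -> (q -> p)) \/ (~s \/ (q \/ t))) /\ (~~p -> ((r /\ p) \/ (p /\ r))))
  42. ~((((t \/ s) -> (q -> p)) \/ (~s \/ (q \/ t))) /\ (~~p -> ((r /\ p) \/ (p /\ r))))
  43. (~((((t \/ s) -> (q -> p)) \/ (~s \/ (q \/ t))) /\ (~~p -> ((r /\ p) \/ (p /\ r)))) -> q)
  44. ((~q /\ ((~(r -> t) -> (q \/ (p -> r))) /\ ((s \/ ~t) \/ (r \/ r)))) -> ((r -> ~s) \/ (((~p /\ ~s) /\ p) \/ ((p \/ (s -> p)) -> ((q \/ p) -> ~p)))))
  45. (((~q /\ ((~(r -> t) -> (q \/ (p -> r))) /\ ((s \/ ~t) \/ (r \/ r)))) -> ((r -> ~s) \/ (((~p /\ ~s) /\ p) \/ ((p \/ (s -> p)) -> ((q \/ p) -> ~p))))) -> (~((((t \/ s) -> (q -> p)) \/ (~s \/ (q \/ t))) /\ (~~p -> ((r /\ p) \/ (p /\ r)))) -> q))
Total distinct subformulas = 45

45


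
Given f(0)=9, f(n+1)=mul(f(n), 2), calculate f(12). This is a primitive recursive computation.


f(0) = 9
f(1) = mul(f(0), 2) = mul(9, 2) = 18
f(2) = mul(f(1), 2) = mul(18, 2) = 36
f(3) = mul(f(2), 2) = mul(36, 2) = 72
f(4) = mul(f(3), 2) = mul(72, 2) = 144
f(5) = mul(f(4), 2) = mul(144, 2) = 288
f(6) = mul(f(5), 2) = mul(288, 2) = 576
f(7) = mul(f(6), 2) = mul(576, 2) = 1152
f(8) = mul(f(7), 2) = mul(1152, 2) = 2304
f(9) = mul(f(8), 2) = mul(2304, 2) = 4608
f(10) = mul(f(9), 2) = mul(4608, 2) = 9216
f(11) = mul(f(10), 2) = mul(9216, 2) = 18432
f(12) = mul(f(11), 2) = mul(18432, 2) = 36864


36864


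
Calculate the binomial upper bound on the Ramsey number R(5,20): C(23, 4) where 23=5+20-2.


R(5,20) <= C(5+20-2, 5-1) = C(23, 4)
C(23, 4) = 23! / (4! * 19!)
= 8855

8855


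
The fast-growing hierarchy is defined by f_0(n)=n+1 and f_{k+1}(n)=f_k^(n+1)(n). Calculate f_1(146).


f_1(146) = f_0^147(146)
f_0 adds 1 each time, applied 147 times.
f_1(146) = 146 + 147 = 293

293


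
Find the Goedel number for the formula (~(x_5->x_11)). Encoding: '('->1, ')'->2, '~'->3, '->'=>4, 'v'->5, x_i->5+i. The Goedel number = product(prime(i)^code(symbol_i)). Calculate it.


Formula: (~(x_5->x_11))
Symbol codes: [1, 3, 1, 10, 4, 16, 2, 2]
Primes: [2, 3, 5, 7, 11, 13, 17, 19]
p_1^1 = 2^1 = 2
p_2^3 = 3^3 = 27
p_3^1 = 5^1 = 5
p_4^10 = 7^10 = 282475249
p_5^4 = 11^4 = 14641
p_6^16 = 13^16 = 665416609183179841
p_7^2 = 17^2 = 289
p_8^2 = 19^2 = 361
Product = 77519968310352607509131176424862222270

77519968310352607509131176424862222270


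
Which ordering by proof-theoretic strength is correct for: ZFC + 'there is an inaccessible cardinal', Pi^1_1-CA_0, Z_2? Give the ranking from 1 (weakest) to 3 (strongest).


Ordering by consistency strength:
1. Pi^1_1-CA_0
2. Z_2
3. ZFC + 'there is an inaccessible cardinal'


ZFC + 'there is an inaccessible cardinal'=3, Pi^1_1-CA_0=1, Z_2=2


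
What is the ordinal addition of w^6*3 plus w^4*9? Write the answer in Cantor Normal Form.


Ordinal addition w^6*3 + w^4*9:
Leading exponent of alpha (6) > leading exponent of beta (4).
Since alpha's term has higher exponent than beta's leading term,
the sum is simply alpha followed by beta.
Result = w^6*3 + w^4*9

w^6*3 + w^4*9


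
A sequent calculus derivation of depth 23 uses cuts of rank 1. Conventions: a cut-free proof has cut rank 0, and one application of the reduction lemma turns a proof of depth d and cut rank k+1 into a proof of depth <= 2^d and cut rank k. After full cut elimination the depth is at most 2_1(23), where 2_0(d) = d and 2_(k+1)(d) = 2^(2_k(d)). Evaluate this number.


Each rank reduction sends depth d to at most 2^d; cut rank r needs r reductions.
2_0(23) = 23
2_1(23) = 2^23 = 8388608
Cut-free depth bound = 8388608

8388608


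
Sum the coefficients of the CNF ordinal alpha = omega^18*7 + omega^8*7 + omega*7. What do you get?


CNF: omega^18*7 + omega^8*7 + omega*7
Coefficients: 7 + 7 + 7 = 21

21


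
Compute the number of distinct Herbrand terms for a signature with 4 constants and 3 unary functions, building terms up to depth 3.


Herbrand terms by depth:
Depth 0: 4 constants
Depth 1: 12 new terms (running total: 16)
Depth 2: 36 new terms (running total: 52)
Depth 3: 108 new terms (running total: 160)
Total distinct ground terms = 160

160


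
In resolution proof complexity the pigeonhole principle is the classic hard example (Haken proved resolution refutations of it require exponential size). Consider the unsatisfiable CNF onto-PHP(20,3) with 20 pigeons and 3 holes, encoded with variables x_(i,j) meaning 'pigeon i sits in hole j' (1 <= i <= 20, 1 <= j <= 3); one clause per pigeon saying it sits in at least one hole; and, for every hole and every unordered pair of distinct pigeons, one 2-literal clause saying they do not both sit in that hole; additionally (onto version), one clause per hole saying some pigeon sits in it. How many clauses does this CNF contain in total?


onto-PHP(20,3): 20 pigeons, 3 holes, 20*3 = 60 variables.
- pigeon clauses: one per pigeon -> 20 clauses
- hole clauses: 3 holes * C(20,2) = 3 * 190 -> 570 clauses
- onto clauses: one per hole -> 3 clauses
Total clauses = 20 + 570 + 3 = 593

593


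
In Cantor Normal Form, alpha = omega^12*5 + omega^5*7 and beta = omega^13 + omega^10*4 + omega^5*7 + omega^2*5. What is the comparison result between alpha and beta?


Compare term by term from highest exponent:
alpha = omega^12*5 + omega^5*7
beta = omega^13 + omega^10*4 + omega^5*7 + omega^2*5
Term 1: alpha has omega^12*5, beta has omega^13*1
Term 2: alpha has omega^5*7, beta has omega^10*4
Term 3: alpha has omega^0*0, beta has omega^5*7
Term 4: alpha has omega^0*0, beta has omega^2*5
Result: alpha < beta

alpha < beta


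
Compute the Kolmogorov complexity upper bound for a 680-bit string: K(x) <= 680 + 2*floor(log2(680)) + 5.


floor(log2(680)) = 9
2 * 9 = 18
K(x) <= 680 + 18 + 5 = 703

703


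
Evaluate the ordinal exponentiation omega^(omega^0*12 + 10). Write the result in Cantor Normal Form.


omega^(omega^0*12 + 10):
omega^0 = 1, so the exponent is 12 + 10 = 22 (finite ordinal addition).
Result = omega^22, already a single CNF term.

omega^22


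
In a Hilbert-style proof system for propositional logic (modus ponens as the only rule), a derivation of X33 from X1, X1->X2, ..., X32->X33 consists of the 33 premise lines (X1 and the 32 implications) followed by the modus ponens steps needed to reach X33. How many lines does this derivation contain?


We have 33 premise lines: X1 and 32 implications.
Each implication is detached once by MP, giving 32 MP lines.
33 premise lines + 32 MP lines = 65 total lines.

65


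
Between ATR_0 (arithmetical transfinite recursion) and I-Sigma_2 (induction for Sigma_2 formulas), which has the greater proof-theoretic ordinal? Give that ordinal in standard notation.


Proof-theoretic ordinal of ATR_0 (arithmetical transfinite recursion): Gamma_0
Proof-theoretic ordinal of I-Sigma_2 (induction for Sigma_2 formulas): omega^(omega^omega)
Comparing: omega^(omega^omega) < Gamma_0.
The larger ordinal is Gamma_0 (from ATR_0 (arithmetical transfinite recursion)).

Gamma_0


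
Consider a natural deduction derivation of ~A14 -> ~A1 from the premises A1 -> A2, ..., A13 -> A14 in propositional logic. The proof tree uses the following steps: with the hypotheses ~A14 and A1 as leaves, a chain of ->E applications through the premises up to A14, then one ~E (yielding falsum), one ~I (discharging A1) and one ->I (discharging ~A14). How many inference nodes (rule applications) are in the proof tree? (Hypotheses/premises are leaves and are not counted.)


From hypothesis A1, 13 ->E steps along the 13 premises yield A14.
~E with hypothesis ~A14 gives falsum (1 node); ~I discharging A1 gives ~A1 (1 node); ->I discharging ~A14 gives the goal (1 node).
Total = 13 + 3 = 16 inference nodes.

16


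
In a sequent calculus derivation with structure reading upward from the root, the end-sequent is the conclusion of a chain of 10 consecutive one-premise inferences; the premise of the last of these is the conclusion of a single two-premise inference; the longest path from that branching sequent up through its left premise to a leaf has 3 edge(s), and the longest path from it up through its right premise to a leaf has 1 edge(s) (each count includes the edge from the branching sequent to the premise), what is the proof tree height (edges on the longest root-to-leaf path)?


Longest path through the left premise: 3 edges (measured from the branching sequent)
Longest path through the right premise: 1 edges
Height of the subtree rooted at the branching sequent: max(3, 1) = 3
The branching sequent sits 10 edges above the root (the chain of one-premise inferences), so height = 3 + 10 = 13

13


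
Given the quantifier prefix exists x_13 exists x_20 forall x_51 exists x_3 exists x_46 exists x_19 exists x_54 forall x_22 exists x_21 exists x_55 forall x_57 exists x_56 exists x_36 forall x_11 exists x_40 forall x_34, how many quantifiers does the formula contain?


Quantifier prefix has 16 quantifier symbols.
Quantifier depth = 16

16


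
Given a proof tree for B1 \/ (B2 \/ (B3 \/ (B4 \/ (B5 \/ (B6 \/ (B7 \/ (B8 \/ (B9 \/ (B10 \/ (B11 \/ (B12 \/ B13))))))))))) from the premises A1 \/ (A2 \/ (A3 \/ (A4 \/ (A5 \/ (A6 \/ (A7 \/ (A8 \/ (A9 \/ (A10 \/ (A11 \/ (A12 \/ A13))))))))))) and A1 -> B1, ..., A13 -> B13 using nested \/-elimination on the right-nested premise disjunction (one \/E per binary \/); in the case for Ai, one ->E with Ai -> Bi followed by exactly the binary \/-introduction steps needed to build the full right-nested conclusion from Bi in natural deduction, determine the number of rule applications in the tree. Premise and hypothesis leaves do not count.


Constructive dilemma with 13 branches, all disjunctions right-nested:
- \/E: the premise has 12 binary \/, each eliminated once: 12 nodes.
- ->E: one per case (Ai with Ai -> Bi gives Bi): 13 nodes.
- \/I: in case i < n, Bi needs 1 step to form Bi \/ (B(i+1) \/ ...) and then i-1 steps to prepend B(i-1), ..., B1, i.e. i steps; in case i = n, B13 needs 12 prepend steps.
  \/I total = (1 + 2 + ... + 12) + 12 = 78 + 12 = 90 nodes.
Total = 12 + 13 + 90 = 115

115


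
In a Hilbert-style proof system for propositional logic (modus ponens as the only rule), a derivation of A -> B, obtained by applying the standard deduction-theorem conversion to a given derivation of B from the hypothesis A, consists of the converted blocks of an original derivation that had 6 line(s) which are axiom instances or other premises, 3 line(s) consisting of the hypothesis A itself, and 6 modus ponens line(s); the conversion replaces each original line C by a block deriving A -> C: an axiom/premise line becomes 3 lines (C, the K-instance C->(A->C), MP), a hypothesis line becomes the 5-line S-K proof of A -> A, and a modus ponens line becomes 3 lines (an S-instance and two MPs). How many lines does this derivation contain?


Deduction-theorem conversion, block by block:
- 6 axiom/premise lines -> 3 lines each = 18
- 3 hypothesis lines -> 5 lines each (identity proof A->A) = 15
- 6 MP lines -> 3 lines each (S-instance, MP, MP) = 18
Total = 18 + 15 + 18 = 51 lines.

51


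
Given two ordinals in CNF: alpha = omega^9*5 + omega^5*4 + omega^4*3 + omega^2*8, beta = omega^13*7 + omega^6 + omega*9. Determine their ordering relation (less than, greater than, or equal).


Compare term by term from highest exponent:
alpha = omega^9*5 + omega^5*4 + omega^4*3 + omega^2*8
beta = omega^13*7 + omega^6 + omega*9
Term 1: alpha has omega^9*5, beta has omega^13*7
Term 2: alpha has omega^5*4, beta has omega^6*1
Term 3: alpha has omega^4*3, beta has omega^1*9
Term 4: alpha has omega^2*8, beta has omega^0*0
Result: alpha < beta

alpha < beta


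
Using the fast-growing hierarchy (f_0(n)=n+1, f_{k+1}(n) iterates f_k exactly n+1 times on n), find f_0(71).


f_0(71) = 71 + 1 = 72

72


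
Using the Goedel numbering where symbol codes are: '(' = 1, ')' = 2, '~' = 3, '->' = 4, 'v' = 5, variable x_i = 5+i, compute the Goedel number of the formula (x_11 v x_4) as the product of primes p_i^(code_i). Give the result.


Formula: (x_11 v x_4)
Symbol codes: [1, 16, 5, 9, 2]
Primes: [2, 3, 5, 7, 11]
p_1^1 = 2^1 = 2
p_2^16 = 3^16 = 43046721
p_3^5 = 5^5 = 3125
p_4^9 = 7^9 = 40353607
p_5^2 = 11^2 = 121
Product = 1313674661791189293750

1313674661791189293750


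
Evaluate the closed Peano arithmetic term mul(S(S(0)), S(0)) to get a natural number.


mul(S^2(0), S^1(0)):
S^2(0) = 2
S^1(0) = 1
2 * 1 = 2

2


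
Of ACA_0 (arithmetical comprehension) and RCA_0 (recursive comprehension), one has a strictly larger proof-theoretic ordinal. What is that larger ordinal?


Proof-theoretic ordinal of ACA_0 (arithmetical comprehension): epsilon_0
Proof-theoretic ordinal of RCA_0 (recursive comprehension): omega^omega
Comparing: omega^omega < epsilon_0.
The larger ordinal is epsilon_0 (from ACA_0 (arithmetical comprehension)).

epsilon_0


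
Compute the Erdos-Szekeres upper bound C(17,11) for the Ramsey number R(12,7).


R(12,7) <= C(12+7-2, 12-1) = C(17, 11)
C(17, 11) = 17! / (11! * 6!)
= 12376

12376


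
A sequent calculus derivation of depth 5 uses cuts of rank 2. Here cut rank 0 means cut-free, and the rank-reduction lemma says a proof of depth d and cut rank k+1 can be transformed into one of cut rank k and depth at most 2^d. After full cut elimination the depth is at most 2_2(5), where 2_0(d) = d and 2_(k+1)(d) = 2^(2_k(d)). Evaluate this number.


Each rank reduction sends depth d to at most 2^d; cut rank r needs r reductions.
2_0(5) = 5
2_1(5) = 2^5 = 32
2_2(5) = 2^32 = 4294967296
Cut-free depth bound = 4294967296

4294967296


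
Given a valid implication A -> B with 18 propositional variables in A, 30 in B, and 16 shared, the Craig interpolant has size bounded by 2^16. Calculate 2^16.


Shared atoms = 16
Craig interpolant size bound = 2^16
= 65536

65536


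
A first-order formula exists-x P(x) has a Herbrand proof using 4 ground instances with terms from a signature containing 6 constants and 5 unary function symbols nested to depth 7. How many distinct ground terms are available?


Herbrand terms by depth:
Depth 0: 6 constants
Depth 1: 30 new terms (running total: 36)
Depth 2: 150 new terms (running total: 186)
Depth 3: 750 new terms (running total: 936)
Depth 4: 3750 new terms (running total: 4686)
Depth 5: 18750 new terms (running total: 23436)
Depth 6: 93750 new terms (running total: 117186)
Depth 7: 468750 new terms (running total: 585936)
Total distinct ground terms = 585936

585936


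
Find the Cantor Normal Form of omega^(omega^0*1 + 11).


omega^(omega^0*1 + 11):
omega^0 = 1, so the exponent is 1 + 11 = 12 (finite ordinal addition).
Result = omega^12, already a single CNF term.

omega^12


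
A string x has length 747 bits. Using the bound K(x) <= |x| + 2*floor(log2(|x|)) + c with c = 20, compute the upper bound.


floor(log2(747)) = 9
2 * 9 = 18
K(x) <= 747 + 18 + 20 = 785

785


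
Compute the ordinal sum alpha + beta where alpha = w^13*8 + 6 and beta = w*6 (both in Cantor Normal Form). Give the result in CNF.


Ordinal addition (w^13*8 + 6) + w*6:
alpha's leading term has exponent 13 > beta's exponent 1, so it survives.
alpha's tail term has exponent 0 < beta's exponent 1, so it is absorbed by beta.
In ordinal addition, any term followed by a strictly larger-exponent term is absorbed.
Result = w^13*8 + w*6

w^13*8 + w*6


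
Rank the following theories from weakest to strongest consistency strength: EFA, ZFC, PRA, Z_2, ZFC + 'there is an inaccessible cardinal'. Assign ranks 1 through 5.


Ordering by consistency strength:
1. EFA
2. PRA
3. Z_2
4. ZFC
5. ZFC + 'there is an inaccessible cardinal'


EFA=1, ZFC=4, PRA=2, Z_2=3, ZFC + 'there is an inaccessible cardinal'=5


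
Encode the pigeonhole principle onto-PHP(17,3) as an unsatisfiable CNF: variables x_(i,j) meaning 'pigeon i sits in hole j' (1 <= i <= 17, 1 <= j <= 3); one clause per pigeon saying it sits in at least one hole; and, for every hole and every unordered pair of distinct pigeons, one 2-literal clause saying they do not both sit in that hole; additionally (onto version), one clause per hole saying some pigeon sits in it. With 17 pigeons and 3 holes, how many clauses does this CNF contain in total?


onto-PHP(17,3): 17 pigeons, 3 holes, 17*3 = 51 variables.
- pigeon clauses: one per pigeon -> 17 clauses
- hole clauses: 3 holes * C(17,2) = 3 * 136 -> 408 clauses
- onto clauses: one per hole -> 3 clauses
Total clauses = 17 + 408 + 3 = 428

428


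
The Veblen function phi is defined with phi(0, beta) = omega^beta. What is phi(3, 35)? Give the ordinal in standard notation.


phi(3, 35):
phi(3, beta) = eta_beta (the beta-th eta number, fixed point of zeta).
phi(3, 35) = eta_35

eta_35


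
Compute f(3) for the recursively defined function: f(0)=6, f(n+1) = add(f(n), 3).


f(0) = 6
f(1) = add(f(0), 3) = add(6, 3) = 9
f(2) = add(f(1), 3) = add(9, 3) = 12
f(3) = add(f(2), 3) = add(12, 3) = 15


15


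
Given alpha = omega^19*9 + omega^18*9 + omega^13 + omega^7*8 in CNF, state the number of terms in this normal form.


CNF: omega^19*9 + omega^18*9 + omega^13 + omega^7*8
Count the summands separated by '+':
  term 1: omega^19*9
  term 2: omega^18*9
  term 3: omega^13
  term 4: omega^7*8
Total terms = 4

4


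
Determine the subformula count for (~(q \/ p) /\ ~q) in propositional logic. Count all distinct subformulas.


Formula: (~(q \/ p) /\ ~q)
Subformulas found:
  1. q
  2. p
  3. ~q
  4. (q \/ p)
  5. ~(q \/ p)
  6. (~(q \/ p) /\ ~q)
Total distinct subformulas = 6

6


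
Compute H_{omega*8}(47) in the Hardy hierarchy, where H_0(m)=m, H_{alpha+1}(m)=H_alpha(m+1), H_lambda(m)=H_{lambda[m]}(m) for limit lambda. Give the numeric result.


H_{omega*8}(47):
For the Hardy hierarchy, H_{omega*k}(n) = 2^k * n.
2^8 = 256.
256 * 47 = 12032

12032


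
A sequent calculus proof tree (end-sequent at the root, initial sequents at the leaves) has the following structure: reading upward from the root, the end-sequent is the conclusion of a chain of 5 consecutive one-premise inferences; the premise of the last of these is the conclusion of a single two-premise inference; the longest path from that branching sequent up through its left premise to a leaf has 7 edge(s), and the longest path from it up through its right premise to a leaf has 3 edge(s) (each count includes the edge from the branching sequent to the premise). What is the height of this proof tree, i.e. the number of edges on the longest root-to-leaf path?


Longest path through the left premise: 7 edges (measured from the branching sequent)
Longest path through the right premise: 3 edges
Height of the subtree rooted at the branching sequent: max(7, 3) = 7
The branching sequent sits 5 edges above the root (the chain of one-premise inferences), so height = 7 + 5 = 12

12


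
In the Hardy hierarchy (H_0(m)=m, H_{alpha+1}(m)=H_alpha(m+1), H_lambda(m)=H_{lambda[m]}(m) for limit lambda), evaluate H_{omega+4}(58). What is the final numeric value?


H_{omega+4}(58):
Unwind the 4 successor steps: H_{omega+4}(58) = H_omega(58+4) = H_omega(62).
H_omega(m) = H_m(m) = m + m = 2m.
Result = 2 * 62 = 124

124


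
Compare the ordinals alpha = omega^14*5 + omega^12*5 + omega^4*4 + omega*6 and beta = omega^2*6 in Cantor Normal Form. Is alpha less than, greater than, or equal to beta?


Compare term by term from highest exponent:
alpha = omega^14*5 + omega^12*5 + omega^4*4 + omega*6
beta = omega^2*6
Term 1: alpha has omega^14*5, beta has omega^2*6
Term 2: alpha has omega^12*5, beta has omega^0*0
Term 3: alpha has omega^4*4, beta has omega^0*0
Term 4: alpha has omega^1*6, beta has omega^0*0
Result: alpha > beta

alpha > beta


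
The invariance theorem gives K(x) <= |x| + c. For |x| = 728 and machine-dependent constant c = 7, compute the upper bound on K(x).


K(x) <= |x| + c = 728 + 7 = 735

735


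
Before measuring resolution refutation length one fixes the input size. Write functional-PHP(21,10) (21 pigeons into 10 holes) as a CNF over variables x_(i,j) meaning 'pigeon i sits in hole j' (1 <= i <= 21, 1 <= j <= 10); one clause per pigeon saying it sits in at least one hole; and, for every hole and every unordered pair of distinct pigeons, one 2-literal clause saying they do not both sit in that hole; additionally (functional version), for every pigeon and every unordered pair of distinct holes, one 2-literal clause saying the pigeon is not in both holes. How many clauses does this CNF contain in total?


functional-PHP(21,10): 21 pigeons, 10 holes, 21*10 = 210 variables.
- pigeon clauses: one per pigeon -> 21 clauses
- hole clauses: 10 holes * C(21,2) = 10 * 210 -> 2100 clauses
- functional clauses: 21 pigeons * C(10,2) = 21 * 45 -> 945 clauses
Total clauses = 21 + 2100 + 945 = 3066

3066


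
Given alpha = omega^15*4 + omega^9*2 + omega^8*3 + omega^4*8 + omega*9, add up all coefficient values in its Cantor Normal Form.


CNF: omega^15*4 + omega^9*2 + omega^8*3 + omega^4*8 + omega*9
Coefficients: 4 + 2 + 3 + 8 + 9 = 26

26


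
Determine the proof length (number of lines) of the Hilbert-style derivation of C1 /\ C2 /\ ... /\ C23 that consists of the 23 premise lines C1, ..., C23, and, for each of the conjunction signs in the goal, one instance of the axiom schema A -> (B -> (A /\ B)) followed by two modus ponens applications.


Conjoining 23 premises:
- 23 premise lines
- the goal has 22 conjunction signs; each costs 1 axiom instance + 2 MP = 3 lines: 3 * 22 = 66
Total = 23 + 66 = 89 lines.

89


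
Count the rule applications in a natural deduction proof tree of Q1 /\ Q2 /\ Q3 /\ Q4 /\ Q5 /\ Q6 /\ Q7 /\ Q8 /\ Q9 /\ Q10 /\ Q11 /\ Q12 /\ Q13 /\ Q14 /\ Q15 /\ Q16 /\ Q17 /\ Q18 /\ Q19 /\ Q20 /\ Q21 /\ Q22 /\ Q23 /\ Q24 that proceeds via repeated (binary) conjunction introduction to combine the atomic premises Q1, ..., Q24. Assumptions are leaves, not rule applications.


The target conjunction has 24 conjuncts, i.e. 23 binary /\ connectives.
Each conjunction-intro joins two pieces, so 24 atoms require 24-1 = 23 applications.
Total inference nodes = 23

23


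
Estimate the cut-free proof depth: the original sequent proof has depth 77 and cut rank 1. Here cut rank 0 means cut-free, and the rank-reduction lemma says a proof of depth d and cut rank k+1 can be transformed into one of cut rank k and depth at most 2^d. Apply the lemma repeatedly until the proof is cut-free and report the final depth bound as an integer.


Each rank reduction sends depth d to at most 2^d; cut rank r needs r reductions.
2_0(77) = 77
2_1(77) = 2^77 = 151115727451828646838272
Cut-free depth bound = 151115727451828646838272

151115727451828646838272


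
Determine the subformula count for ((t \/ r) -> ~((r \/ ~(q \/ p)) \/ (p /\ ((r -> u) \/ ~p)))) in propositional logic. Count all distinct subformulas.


Formula: ((t \/ r) -> ~((r \/ ~(q \/ p)) \/ (p /\ ((r -> u) \/ ~p))))
Subformulas found:
  1. r
  2. q
  3. u
  4. t
  5. p
  6. ~p
  7. (q \/ p)
  8. (t \/ r)
  9. (r -> u)
  10. ~(q \/ p)
  11. ((r -> u) \/ ~p)
  12. (r \/ ~(q \/ p))
  13. (p /\ ((r -> u) \/ ~p))
  14. ((r \/ ~(q \/ p)) \/ (p /\ ((r -> u) \/ ~p)))
  15. ~((r \/ ~(q \/ p)) \/ (p /\ ((r -> u) \/ ~p)))
  16. ((t \/ r) -> ~((r \/ ~(q \/ p)) \/ (p /\ ((r -> u) \/ ~p))))
Total distinct subformulas = 16

16


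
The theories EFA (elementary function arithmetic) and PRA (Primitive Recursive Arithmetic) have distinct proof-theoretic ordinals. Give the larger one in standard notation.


Proof-theoretic ordinal of EFA (elementary function arithmetic): omega^3
Proof-theoretic ordinal of PRA (Primitive Recursive Arithmetic): omega^omega
Comparing: omega^3 < omega^omega.
The larger ordinal is omega^omega (from PRA (Primitive Recursive Arithmetic)).

omega^omega


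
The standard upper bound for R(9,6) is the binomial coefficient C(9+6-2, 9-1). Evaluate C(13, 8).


R(9,6) <= C(9+6-2, 9-1) = C(13, 8)
C(13, 8) = 13! / (8! * 5!)
= 1287

1287


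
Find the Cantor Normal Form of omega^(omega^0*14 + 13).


omega^(omega^0*14 + 13):
omega^0 = 1, so the exponent is 14 + 13 = 27 (finite ordinal addition).
Result = omega^27, already a single CNF term.

omega^27


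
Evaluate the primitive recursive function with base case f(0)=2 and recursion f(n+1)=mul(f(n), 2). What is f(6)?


f(0) = 2
f(1) = mul(f(0), 2) = mul(2, 2) = 4
f(2) = mul(f(1), 2) = mul(4, 2) = 8
f(3) = mul(f(2), 2) = mul(8, 2) = 16
f(4) = mul(f(3), 2) = mul(16, 2) = 32
f(5) = mul(f(4), 2) = mul(32, 2) = 64
f(6) = mul(f(5), 2) = mul(64, 2) = 128


128


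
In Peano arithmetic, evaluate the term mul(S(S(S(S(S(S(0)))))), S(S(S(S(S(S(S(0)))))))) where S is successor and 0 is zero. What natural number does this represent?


mul(S^6(0), S^7(0)):
S^6(0) = 6
S^7(0) = 7
6 * 7 = 42

42


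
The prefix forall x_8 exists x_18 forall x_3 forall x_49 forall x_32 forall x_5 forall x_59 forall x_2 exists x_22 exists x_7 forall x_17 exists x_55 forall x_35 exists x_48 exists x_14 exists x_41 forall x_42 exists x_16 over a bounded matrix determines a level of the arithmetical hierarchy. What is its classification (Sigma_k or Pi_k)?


Leading quantifier is forall, so the class is Pi.
Number of quantifier blocks = alternations + 1 = 9 + 1 = 10.
Classification: Pi_10

Pi_10


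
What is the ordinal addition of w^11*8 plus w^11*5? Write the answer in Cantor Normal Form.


Ordinal addition w^11*8 + w^11*5:
Both terms have the same exponent 11.
w^e*c + w^e*d = w^e*(c+d).
Result = w^11*(8+5) = w^11*13

w^11*13


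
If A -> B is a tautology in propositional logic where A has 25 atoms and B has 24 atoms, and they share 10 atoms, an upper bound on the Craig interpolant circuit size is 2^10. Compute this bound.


Shared atoms = 10
Craig interpolant size bound = 2^10
= 1024

1024


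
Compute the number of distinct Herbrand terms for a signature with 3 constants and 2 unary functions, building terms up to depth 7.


Herbrand terms by depth:
Depth 0: 3 constants
Depth 1: 6 new terms (running total: 9)
Depth 2: 12 new terms (running total: 21)
Depth 3: 24 new terms (running total: 45)
Depth 4: 48 new terms (running total: 93)
Depth 5: 96 new terms (running total: 189)
Depth 6: 192 new terms (running total: 381)
Depth 7: 384 new terms (running total: 765)
Total distinct ground terms = 765

765


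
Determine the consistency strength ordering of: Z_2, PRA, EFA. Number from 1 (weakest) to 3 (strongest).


Ordering by consistency strength:
1. EFA
2. PRA
3. Z_2


Z_2=3, PRA=2, EFA=1


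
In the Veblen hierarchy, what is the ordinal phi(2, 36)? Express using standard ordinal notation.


phi(2, 36):
phi(2, beta) = zeta_beta (the beta-th zeta number, fixed point of epsilon).
phi(2, 36) = zeta_36

zeta_36


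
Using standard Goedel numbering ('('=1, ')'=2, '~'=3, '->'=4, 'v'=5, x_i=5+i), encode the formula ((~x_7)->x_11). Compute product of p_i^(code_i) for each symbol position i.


Formula: ((~x_7)->x_11)
Symbol codes: [1, 1, 3, 12, 2, 4, 16, 2]
Primes: [2, 3, 5, 7, 11, 13, 17, 19]
p_1^1 = 2^1 = 2
p_2^1 = 3^1 = 3
p_3^3 = 5^3 = 125
p_4^12 = 7^12 = 13841287201
p_5^2 = 11^2 = 121
p_6^4 = 13^4 = 28561
p_7^16 = 17^16 = 48661191875666868481
p_8^2 = 19^2 = 361
Product = 630211707824691278564161298992605218940750

630211707824691278564161298992605218940750


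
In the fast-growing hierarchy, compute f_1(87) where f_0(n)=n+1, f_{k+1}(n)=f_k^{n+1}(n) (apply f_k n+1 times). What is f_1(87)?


f_1(87) = f_0^88(87)
f_0 adds 1 each time, applied 88 times.
f_1(87) = 87 + 88 = 175

175


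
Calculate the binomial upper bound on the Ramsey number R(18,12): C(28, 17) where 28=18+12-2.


R(18,12) <= C(18+12-2, 18-1) = C(28, 17)
C(28, 17) = 28! / (17! * 11!)
= 21474180

21474180


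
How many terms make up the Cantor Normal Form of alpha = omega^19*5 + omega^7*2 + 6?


CNF: omega^19*5 + omega^7*2 + 6
Count the summands separated by '+':
  term 1: omega^19*5
  term 2: omega^7*2
  term 3: 6
Total terms = 3

3


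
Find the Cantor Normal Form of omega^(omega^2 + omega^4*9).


omega^(omega^2 + omega^4*9):
In ordinal addition a term is absorbed by a following term of strictly larger exponent: 2 < 4, so omega^2 + omega^4*9 = omega^4*9.
omega raised to a CNF ordinal is a single CNF term: Result = omega^(omega^4*9)

omega^(omega^4*9)


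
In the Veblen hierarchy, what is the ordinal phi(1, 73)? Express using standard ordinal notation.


phi(1, 73):
phi(1, beta) = epsilon_beta (the beta-th epsilon number).
phi(1, 73) = epsilon_73

epsilon_73


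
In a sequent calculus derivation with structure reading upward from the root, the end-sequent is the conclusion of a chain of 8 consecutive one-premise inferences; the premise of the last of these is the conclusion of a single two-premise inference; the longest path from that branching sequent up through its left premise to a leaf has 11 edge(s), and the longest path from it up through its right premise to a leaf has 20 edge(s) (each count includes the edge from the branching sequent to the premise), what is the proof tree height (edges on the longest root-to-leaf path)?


Longest path through the left premise: 11 edges (measured from the branching sequent)
Longest path through the right premise: 20 edges
Height of the subtree rooted at the branching sequent: max(11, 20) = 20
The branching sequent sits 8 edges above the root (the chain of one-premise inferences), so height = 20 + 8 = 28

28


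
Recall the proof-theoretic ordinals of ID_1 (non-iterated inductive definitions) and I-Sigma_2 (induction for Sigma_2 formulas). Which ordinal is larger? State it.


Proof-theoretic ordinal of ID_1 (non-iterated inductive definitions): psi_0(epsilon_{Omega+1})
Proof-theoretic ordinal of I-Sigma_2 (induction for Sigma_2 formulas): omega^(omega^omega)
Comparing: omega^(omega^omega) < psi_0(epsilon_{Omega+1}).
The larger ordinal is psi_0(epsilon_{Omega+1}) (from ID_1 (non-iterated inductive definitions)).

psi_0(epsilon_{Omega+1})


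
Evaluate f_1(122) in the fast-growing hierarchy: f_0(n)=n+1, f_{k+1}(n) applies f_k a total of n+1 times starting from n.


f_1(122) = f_0^123(122)
f_0 adds 1 each time, applied 123 times.
f_1(122) = 122 + 123 = 245

245


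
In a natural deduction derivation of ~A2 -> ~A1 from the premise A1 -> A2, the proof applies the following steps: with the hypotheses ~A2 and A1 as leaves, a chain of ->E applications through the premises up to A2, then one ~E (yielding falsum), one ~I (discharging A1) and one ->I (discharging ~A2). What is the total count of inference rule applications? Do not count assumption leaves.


From hypothesis A1, 1 ->E steps along the 1 premises yield A2.
~E with hypothesis ~A2 gives falsum (1 node); ~I discharging A1 gives ~A1 (1 node); ->I discharging ~A2 gives the goal (1 node).
Total = 1 + 3 = 4 inference nodes.

4


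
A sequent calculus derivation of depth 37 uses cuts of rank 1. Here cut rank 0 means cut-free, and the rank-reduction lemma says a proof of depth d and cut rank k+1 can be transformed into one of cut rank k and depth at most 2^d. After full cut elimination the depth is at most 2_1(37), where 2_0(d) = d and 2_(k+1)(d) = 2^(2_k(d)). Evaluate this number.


Each rank reduction sends depth d to at most 2^d; cut rank r needs r reductions.
2_0(37) = 37
2_1(37) = 2^37 = 137438953472
Cut-free depth bound = 137438953472

137438953472


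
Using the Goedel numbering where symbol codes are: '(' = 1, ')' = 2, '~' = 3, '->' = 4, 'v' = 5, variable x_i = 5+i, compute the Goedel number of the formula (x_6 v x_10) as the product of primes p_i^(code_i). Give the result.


Formula: (x_6 v x_10)
Symbol codes: [1, 11, 5, 15, 2]
Primes: [2, 3, 5, 7, 11]
p_1^1 = 2^1 = 2
p_2^11 = 3^11 = 177147
p_3^5 = 5^5 = 3125
p_4^15 = 7^15 = 4747561509943
p_5^2 = 11^2 = 121
Product = 636018560843916169631250

636018560843916169631250


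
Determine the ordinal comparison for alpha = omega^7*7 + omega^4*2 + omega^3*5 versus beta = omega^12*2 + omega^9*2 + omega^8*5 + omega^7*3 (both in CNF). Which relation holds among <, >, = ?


Compare term by term from highest exponent:
alpha = omega^7*7 + omega^4*2 + omega^3*5
beta = omega^12*2 + omega^9*2 + omega^8*5 + omega^7*3
Term 1: alpha has omega^7*7, beta has omega^12*2
Term 2: alpha has omega^4*2, beta has omega^9*2
Term 3: alpha has omega^3*5, beta has omega^8*5
Term 4: alpha has omega^0*0, beta has omega^7*3
Result: alpha < beta

alpha < beta


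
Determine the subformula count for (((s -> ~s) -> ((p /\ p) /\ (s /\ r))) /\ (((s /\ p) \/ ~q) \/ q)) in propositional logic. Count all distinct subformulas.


Formula: (((s -> ~s) -> ((p /\ p) /\ (s /\ r))) /\ (((s /\ p) \/ ~q) \/ q))
Subformulas found:
  1. q
  2. s
  3. r
  4. p
  5. ~s
  6. ~q
  7. (s /\ r)
  8. (s /\ p)
  9. (p /\ p)
  10. (s -> ~s)
  11. ((s /\ p) \/ ~q)
  12. ((p /\ p) /\ (s /\ r))
  13. (((s /\ p) \/ ~q) \/ q)
  14. ((s -> ~s) -> ((p /\ p) /\ (s /\ r)))
  15. (((s -> ~s) -> ((p /\ p) /\ (s /\ r))) /\ (((s /\ p) \/ ~q) \/ q))
Total distinct subformulas = 15

15


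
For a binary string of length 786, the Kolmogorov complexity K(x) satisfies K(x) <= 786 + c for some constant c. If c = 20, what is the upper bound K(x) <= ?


K(x) <= |x| + c = 786 + 20 = 806

806


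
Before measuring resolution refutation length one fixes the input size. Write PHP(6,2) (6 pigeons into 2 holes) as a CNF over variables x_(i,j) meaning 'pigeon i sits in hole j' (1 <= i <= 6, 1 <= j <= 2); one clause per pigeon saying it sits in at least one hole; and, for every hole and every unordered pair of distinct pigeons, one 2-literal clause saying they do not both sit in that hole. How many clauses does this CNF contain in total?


PHP(6,2): 6 pigeons, 2 holes, 6*2 = 12 variables.
- pigeon clauses: one per pigeon -> 6 clauses
- hole clauses: 2 holes * C(6,2) = 2 * 15 -> 30 clauses
Total clauses = 6 + 30 = 36

36


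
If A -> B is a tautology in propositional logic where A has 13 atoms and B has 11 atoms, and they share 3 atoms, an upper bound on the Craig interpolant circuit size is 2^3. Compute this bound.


Shared atoms = 3
Craig interpolant size bound = 2^3
= 8

8


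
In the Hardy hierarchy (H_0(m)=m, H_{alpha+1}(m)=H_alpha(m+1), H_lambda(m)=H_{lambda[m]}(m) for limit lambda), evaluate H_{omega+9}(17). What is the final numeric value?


H_{omega+9}(17):
Unwind the 9 successor steps: H_{omega+9}(17) = H_omega(17+9) = H_omega(26).
H_omega(m) = H_m(m) = m + m = 2m.
Result = 2 * 26 = 52

52


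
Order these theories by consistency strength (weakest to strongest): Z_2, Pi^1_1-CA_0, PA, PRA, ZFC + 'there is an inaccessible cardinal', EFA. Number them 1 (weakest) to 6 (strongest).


Ordering by consistency strength:
1. EFA
2. PRA
3. PA
4. Pi^1_1-CA_0
5. Z_2
6. ZFC + 'there is an inaccessible cardinal'


Z_2=5, Pi^1_1-CA_0=4, PA=3, PRA=2, ZFC + 'there is an inaccessible cardinal'=6, EFA=1


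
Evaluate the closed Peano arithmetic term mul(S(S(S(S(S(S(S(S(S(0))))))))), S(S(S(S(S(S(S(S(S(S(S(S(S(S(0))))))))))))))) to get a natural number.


mul(S^9(0), S^14(0)):
S^9(0) = 9
S^14(0) = 14
9 * 14 = 126

126


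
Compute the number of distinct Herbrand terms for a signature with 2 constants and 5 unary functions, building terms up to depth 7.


Herbrand terms by depth:
Depth 0: 2 constants
Depth 1: 10 new terms (running total: 12)
Depth 2: 50 new terms (running total: 62)
Depth 3: 250 new terms (running total: 312)
Depth 4: 1250 new terms (running total: 1562)
Depth 5: 6250 new terms (running total: 7812)
Depth 6: 31250 new terms (running total: 39062)
Depth 7: 156250 new terms (running total: 195312)
Total distinct ground terms = 195312

195312


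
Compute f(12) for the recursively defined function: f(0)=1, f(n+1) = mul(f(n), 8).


f(0) = 1
f(1) = mul(f(0), 8) = mul(1, 8) = 8
f(2) = mul(f(1), 8) = mul(8, 8) = 64
f(3) = mul(f(2), 8) = mul(64, 8) = 512
f(4) = mul(f(3), 8) = mul(512, 8) = 4096
f(5) = mul(f(4), 8) = mul(4096, 8) = 32768
f(6) = mul(f(5), 8) = mul(32768, 8) = 262144
f(7) = mul(f(6), 8) = mul(262144, 8) = 2097152
f(8) = mul(f(7), 8) = mul(2097152, 8) = 16777216
f(9) = mul(f(8), 8) = mul(16777216, 8) = 134217728
f(10) = mul(f(9), 8) = mul(134217728, 8) = 1073741824
f(11) = mul(f(10), 8) = mul(1073741824, 8) = 8589934592
f(12) = mul(f(11), 8) = mul(8589934592, 8) = 68719476736


68719476736


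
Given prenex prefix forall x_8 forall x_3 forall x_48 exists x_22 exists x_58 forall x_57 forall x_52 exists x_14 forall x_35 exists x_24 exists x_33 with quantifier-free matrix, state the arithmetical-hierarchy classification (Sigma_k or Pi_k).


Leading quantifier is forall, so the class is Pi.
Number of quantifier blocks = alternations + 1 = 5 + 1 = 6.
Classification: Pi_6

Pi_6


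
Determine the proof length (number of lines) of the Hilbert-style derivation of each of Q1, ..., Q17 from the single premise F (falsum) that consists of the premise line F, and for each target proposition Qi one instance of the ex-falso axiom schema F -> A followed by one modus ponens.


Ex falso, line by line:
- 1 premise line (F)
- 17 targets, each needing 1 axiom instance (F -> Qi) + 1 MP = 2 lines: 2 * 17 = 34
Total = 1 + 34 = 35 lines.

35


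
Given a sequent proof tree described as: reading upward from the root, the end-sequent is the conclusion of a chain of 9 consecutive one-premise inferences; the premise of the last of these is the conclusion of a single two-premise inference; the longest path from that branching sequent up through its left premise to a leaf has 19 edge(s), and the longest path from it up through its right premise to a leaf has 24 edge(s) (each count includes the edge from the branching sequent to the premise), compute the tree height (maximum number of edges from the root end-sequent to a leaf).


Longest path through the left premise: 19 edges (measured from the branching sequent)
Longest path through the right premise: 24 edges
Height of the subtree rooted at the branching sequent: max(19, 24) = 24
The branching sequent sits 9 edges above the root (the chain of one-premise inferences), so height = 24 + 9 = 33

33


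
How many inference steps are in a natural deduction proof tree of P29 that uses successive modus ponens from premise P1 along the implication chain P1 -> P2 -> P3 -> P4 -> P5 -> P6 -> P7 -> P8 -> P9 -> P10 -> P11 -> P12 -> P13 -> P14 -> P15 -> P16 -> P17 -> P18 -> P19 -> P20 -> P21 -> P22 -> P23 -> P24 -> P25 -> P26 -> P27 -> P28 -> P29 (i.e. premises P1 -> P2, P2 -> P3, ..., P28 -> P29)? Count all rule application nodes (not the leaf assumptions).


We have a chain: P1 -> P2 -> P3 -> P4 -> P5 -> P6 -> P7 -> P8 -> P9 -> P10 -> P11 -> P12 -> P13 -> P14 -> P15 -> P16 -> P17 -> P18 -> P19 -> P20 -> P21 -> P22 -> P23 -> P24 -> P25 -> P26 -> P27 -> P28 -> P29.
Each modus ponens application produces the next variable.
The chain has 29 propositions, so 29-1 = 28 modus ponens steps.
Total inference nodes = 28

28
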